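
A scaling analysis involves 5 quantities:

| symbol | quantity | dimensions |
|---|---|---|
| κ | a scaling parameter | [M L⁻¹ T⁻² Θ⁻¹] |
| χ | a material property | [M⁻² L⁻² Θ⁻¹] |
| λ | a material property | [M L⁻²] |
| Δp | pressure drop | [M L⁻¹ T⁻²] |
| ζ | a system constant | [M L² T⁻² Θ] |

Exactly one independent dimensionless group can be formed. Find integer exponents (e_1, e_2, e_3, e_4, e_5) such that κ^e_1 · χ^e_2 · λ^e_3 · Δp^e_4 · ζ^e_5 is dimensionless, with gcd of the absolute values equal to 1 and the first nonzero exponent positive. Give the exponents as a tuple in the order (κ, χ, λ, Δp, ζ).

(1, 1, 2, -3, 2)

M: e_1·(1) + e_2·(-2) + e_3·(1) + e_4·(1) + e_5·(1) = 0
L: e_1·(-1) + e_2·(-2) + e_3·(-2) + e_4·(-1) + e_5·(2) = 0
T: e_1·(-2) + e_2·(0) + e_3·(0) + e_4·(-2) + e_5·(-2) = 0
Θ: e_1·(-1) + e_2·(-1) + e_3·(0) + e_4·(0) + e_5·(1) = 0
Solving this homogeneous linear system for the smallest-integer solution (first nonzero entry positive) gives (1, 1, 2, -3, 2).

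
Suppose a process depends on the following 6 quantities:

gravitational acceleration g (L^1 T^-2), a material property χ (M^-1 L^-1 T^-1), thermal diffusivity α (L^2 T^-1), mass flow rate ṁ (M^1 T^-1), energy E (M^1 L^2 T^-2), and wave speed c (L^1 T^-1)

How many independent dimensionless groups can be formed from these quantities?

3

There are 6 variables and 3 base dimensions (M, L, T).
The dimension matrix has rank 3.
Independent dimensionless groups: 6 − 3 = 3.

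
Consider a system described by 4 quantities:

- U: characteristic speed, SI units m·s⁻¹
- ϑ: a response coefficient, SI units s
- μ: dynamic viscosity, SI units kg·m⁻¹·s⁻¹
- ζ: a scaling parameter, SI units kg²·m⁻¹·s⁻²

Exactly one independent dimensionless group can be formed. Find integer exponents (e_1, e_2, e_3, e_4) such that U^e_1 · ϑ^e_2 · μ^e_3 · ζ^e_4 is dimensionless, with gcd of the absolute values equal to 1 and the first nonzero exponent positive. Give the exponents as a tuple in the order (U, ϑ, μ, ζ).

(1, 1, 2, -1)

M: e_1·(0) + e_2·(0) + e_3·(1) + e_4·(2) = 0
L: e_1·(1) + e_2·(0) + e_3·(-1) + e_4·(-1) = 0
T: e_1·(-1) + e_2·(1) + e_3·(-1) + e_4·(-2) = 0
Solving this homogeneous linear system for the smallest-integer solution (first nonzero entry positive) gives (1, 1, 2, -1).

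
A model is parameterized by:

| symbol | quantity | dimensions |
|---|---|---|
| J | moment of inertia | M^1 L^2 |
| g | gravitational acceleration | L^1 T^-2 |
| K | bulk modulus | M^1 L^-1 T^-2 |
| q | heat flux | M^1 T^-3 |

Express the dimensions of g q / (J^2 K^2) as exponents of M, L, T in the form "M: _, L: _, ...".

M: -3, L: -1, T: -1

Collect each base-dimension exponent across the product:
  M: −2·(1) + (0) − 2·(1) + (1) = -3
  L: −2·(2) + (1) − 2·(-1) + (0) = -1
  T: −2·(0) + (-2) − 2·(-2) + (-3) = -1
So the dimensions are [M⁻³ L⁻¹ T⁻¹].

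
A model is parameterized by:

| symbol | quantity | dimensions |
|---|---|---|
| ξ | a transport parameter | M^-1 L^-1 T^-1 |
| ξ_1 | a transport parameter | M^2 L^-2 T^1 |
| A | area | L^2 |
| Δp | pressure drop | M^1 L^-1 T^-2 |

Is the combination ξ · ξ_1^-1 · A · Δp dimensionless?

no

Sum the exponent of each base dimension across the product:
  M: [ξ]_M − [ξ_1]_M + [A]_M + [Δp]_M = (-1) − (2) + (0) + (1) = -2
  L: [ξ]_L − [ξ_1]_L + [A]_L + [Δp]_L = (-1) − (-2) + (2) + (-1) = 2
  T: [ξ]_T − [ξ_1]_T + [A]_T + [Δp]_T = (-1) − (1) + (0) + (-2) = -4
Net dimensions [M⁻² L² T⁻⁴] ≠ [1] — not dimensionless.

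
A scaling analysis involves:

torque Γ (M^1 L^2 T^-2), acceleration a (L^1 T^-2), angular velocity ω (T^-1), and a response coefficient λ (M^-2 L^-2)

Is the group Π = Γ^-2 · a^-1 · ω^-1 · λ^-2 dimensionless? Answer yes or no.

no

Sum the exponent of each base dimension across the product:
  M: −2·[Γ]_M − [a]_M − [ω]_M − 2·[λ]_M = −2·(1) − (0) − (0) − 2·(-2) = 2
  L: −2·[Γ]_L − [a]_L − [ω]_L − 2·[λ]_L = −2·(2) − (1) − (0) − 2·(-2) = -1
  T: −2·[Γ]_T − [a]_T − [ω]_T − 2·[λ]_T = −2·(-2) − (-2) − (-1) − 2·(0) = 7
Net dimensions [M² L⁻¹ T⁷] ≠ [1] — not dimensionless.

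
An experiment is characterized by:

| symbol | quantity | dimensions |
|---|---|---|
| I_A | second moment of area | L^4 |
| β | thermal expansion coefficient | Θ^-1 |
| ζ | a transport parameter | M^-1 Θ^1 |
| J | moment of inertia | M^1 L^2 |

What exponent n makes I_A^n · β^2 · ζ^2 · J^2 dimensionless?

Balance the L exponent: (4)·n from I_A, plus 2·(0) + 2·(0) + 2·(2) = 4 from the rest, must sum to zero.
4n + 4 = 0, so n = -1.

-1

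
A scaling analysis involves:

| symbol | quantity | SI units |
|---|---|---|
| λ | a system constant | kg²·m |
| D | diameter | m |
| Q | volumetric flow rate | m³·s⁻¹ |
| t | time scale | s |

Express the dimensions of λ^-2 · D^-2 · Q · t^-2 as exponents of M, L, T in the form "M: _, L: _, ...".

M: -4, L: -1, T: -3

Collect each base-dimension exponent across the product:
  M: −2·(2) − 2·(0) + (0) − 2·(0) = -4
  L: −2·(1) − 2·(1) + (3) − 2·(0) = -1
  T: −2·(0) − 2·(0) + (-1) − 2·(1) = -3
So the dimensions are [M⁻⁴ L⁻¹ T⁻³].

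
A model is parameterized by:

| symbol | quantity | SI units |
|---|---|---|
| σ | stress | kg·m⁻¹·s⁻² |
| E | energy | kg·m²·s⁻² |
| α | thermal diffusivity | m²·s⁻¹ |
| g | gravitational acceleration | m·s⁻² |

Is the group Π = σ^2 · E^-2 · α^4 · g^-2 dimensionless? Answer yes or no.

yes

Sum the exponent of each base dimension across the product:
  M: 2·[σ]_M − 2·[E]_M + 4·[α]_M − 2·[g]_M = 2·(1) − 2·(1) + 4·(0) − 2·(0) = 0
  L: 2·[σ]_L − 2·[E]_L + 4·[α]_L − 2·[g]_L = 2·(-1) − 2·(2) + 4·(2) − 2·(1) = 0
  T: 2·[σ]_T − 2·[E]_T + 4·[α]_T − 2·[g]_T = 2·(-2) − 2·(-2) + 4·(-1) − 2·(-2) = 0
  Θ: 2·[σ]_Θ − 2·[E]_Θ + 4·[α]_Θ − 2·[g]_Θ = 2·(0) − 2·(0) + 4·(0) − 2·(0) = 0
  N: 2·[σ]_N − 2·[E]_N + 4·[α]_N − 2·[g]_N = 2·(0) − 2·(0) + 4·(0) − 2·(0) = 0
All base exponents vanish — dimensionless.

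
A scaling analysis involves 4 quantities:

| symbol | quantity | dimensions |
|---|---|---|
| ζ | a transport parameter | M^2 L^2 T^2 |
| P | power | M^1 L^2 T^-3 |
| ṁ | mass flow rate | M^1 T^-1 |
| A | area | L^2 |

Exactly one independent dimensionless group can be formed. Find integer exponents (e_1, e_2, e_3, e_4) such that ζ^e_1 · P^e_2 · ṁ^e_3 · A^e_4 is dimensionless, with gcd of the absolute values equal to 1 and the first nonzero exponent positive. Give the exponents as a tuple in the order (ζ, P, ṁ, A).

(1, 2, -4, -3)

M: e_1·(2) + e_2·(1) + e_3·(1) + e_4·(0) = 0
L: e_1·(2) + e_2·(2) + e_3·(0) + e_4·(2) = 0
T: e_1·(2) + e_2·(-3) + e_3·(-1) + e_4·(0) = 0
Solving this homogeneous linear system for the smallest-integer solution (first nonzero entry positive) gives (1, 2, -4, -3).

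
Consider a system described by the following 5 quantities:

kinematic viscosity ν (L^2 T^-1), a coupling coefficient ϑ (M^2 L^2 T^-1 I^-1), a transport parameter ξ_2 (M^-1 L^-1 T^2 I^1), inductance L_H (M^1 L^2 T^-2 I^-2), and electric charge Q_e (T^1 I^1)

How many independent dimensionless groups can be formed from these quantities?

There are 5 variables and 4 base dimensions (M, L, T, I).
The dimension matrix has rank 4.
Independent dimensionless groups: 5 − 4 = 1.

1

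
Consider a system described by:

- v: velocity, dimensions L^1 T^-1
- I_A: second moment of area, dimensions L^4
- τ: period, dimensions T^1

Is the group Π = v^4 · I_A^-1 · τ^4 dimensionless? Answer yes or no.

yes

Sum the exponent of each base dimension across the product:
  M: 4·[v]_M − [I_A]_M + 4·[τ]_M = 4·(0) − (0) + 4·(0) = 0
  L: 4·[v]_L − [I_A]_L + 4·[τ]_L = 4·(1) − (4) + 4·(0) = 0
  T: 4·[v]_T − [I_A]_T + 4·[τ]_T = 4·(-1) − (0) + 4·(1) = 0
All base exponents vanish — dimensionless.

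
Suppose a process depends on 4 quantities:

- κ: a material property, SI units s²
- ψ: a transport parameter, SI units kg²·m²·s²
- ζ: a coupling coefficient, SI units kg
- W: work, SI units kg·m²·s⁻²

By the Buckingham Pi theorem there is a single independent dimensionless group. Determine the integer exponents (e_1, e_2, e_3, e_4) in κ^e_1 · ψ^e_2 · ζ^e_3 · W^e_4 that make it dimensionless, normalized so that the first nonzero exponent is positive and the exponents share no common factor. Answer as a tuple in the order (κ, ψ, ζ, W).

(2, -1, 1, 1)

M: e_1·(0) + e_2·(2) + e_3·(1) + e_4·(1) = 0
L: e_1·(0) + e_2·(2) + e_3·(0) + e_4·(2) = 0
T: e_1·(2) + e_2·(2) + e_3·(0) + e_4·(-2) = 0
Solving this homogeneous linear system for the smallest-integer solution (first nonzero entry positive) gives (2, -1, 1, 1).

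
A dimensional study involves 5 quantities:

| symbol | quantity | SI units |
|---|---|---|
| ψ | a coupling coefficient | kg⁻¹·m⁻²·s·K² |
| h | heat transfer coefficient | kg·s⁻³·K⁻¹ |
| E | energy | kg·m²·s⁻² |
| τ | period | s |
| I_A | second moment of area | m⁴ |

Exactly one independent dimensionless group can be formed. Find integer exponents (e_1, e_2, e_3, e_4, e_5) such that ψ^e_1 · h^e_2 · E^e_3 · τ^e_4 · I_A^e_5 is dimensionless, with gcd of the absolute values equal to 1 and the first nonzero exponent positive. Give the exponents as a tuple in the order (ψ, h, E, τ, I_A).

M: e_1·(-1) + e_2·(1) + e_3·(1) + e_4·(0) + e_5·(0) = 0
L: e_1·(-2) + e_2·(0) + e_3·(2) + e_4·(0) + e_5·(4) = 0
T: e_1·(1) + e_2·(-3) + e_3·(-2) + e_4·(1) + e_5·(0) = 0
Θ: e_1·(2) + e_2·(-1) + e_3·(0) + e_4·(0) + e_5·(0) = 0
Solving this homogeneous linear system for the smallest-integer solution (first nonzero entry positive) gives (1, 2, -1, 3, 1).

(1, 2, -1, 3, 1)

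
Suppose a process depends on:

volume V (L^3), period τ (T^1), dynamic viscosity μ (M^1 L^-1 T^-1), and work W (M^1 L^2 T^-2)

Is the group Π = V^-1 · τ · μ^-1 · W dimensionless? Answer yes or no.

Sum the exponent of each base dimension across the product:
  M: −[V]_M + [τ]_M − [μ]_M + [W]_M = −(0) + (0) − (1) + (1) = 0
  L: −[V]_L + [τ]_L − [μ]_L + [W]_L = −(3) + (0) − (-1) + (2) = 0
  T: −[V]_T + [τ]_T − [μ]_T + [W]_T = −(0) + (1) − (-1) + (-2) = 0
  I: −[V]_I + [τ]_I − [μ]_I + [W]_I = −(0) + (0) − (0) + (0) = 0
All base exponents vanish — dimensionless.

yes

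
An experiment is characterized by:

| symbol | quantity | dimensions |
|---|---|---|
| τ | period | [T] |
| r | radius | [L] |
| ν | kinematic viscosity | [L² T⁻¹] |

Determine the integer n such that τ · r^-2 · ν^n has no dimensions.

Balance the L exponent: (2)·n from ν, plus (0) − 2·(1) = -2 from the rest, must sum to zero.
2n − 2 = 0, so n = 1.

1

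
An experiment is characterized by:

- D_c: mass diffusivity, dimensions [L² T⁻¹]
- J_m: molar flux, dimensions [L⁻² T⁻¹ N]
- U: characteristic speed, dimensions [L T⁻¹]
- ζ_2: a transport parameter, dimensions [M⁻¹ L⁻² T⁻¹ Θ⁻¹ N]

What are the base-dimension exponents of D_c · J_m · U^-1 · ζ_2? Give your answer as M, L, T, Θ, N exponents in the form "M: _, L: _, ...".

M: -1, L: -3, T: -2, Θ: -1, N: 2

Collect each base-dimension exponent across the product:
  M: (0) + (0) − (0) + (-1) = -1
  L: (2) + (-2) − (1) + (-2) = -3
  T: (-1) + (-1) − (-1) + (-1) = -2
  Θ: (0) + (0) − (0) + (-1) = -1
  N: (0) + (1) − (0) + (1) = 2
So the dimensions are [M⁻¹ L⁻³ T⁻² Θ⁻¹ N²].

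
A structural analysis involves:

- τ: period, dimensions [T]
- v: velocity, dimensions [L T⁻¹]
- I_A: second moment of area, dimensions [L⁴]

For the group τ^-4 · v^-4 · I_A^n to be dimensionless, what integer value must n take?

1

Balance the L exponent: (4)·n from I_A, plus −4·(0) − 4·(1) = -4 from the rest, must sum to zero.
4n − 4 = 0, so n = 1.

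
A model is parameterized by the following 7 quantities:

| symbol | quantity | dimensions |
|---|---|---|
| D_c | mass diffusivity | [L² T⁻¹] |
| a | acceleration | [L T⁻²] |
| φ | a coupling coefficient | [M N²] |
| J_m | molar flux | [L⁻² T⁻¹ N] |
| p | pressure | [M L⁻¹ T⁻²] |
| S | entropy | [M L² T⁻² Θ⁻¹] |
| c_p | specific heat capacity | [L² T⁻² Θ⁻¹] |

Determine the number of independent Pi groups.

There are 7 variables and 5 base dimensions (M, L, T, Θ, N).
The dimension matrix has rank 5.
Independent dimensionless groups: 7 − 5 = 2.

2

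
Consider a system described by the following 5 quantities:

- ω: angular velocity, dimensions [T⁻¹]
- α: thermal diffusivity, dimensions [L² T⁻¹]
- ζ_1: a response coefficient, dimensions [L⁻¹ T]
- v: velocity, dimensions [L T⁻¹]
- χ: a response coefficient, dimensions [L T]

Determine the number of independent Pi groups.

There are 5 variables and 2 base dimensions (L, T).
The dimension matrix has rank 2.
Independent dimensionless groups: 5 − 2 = 3.

3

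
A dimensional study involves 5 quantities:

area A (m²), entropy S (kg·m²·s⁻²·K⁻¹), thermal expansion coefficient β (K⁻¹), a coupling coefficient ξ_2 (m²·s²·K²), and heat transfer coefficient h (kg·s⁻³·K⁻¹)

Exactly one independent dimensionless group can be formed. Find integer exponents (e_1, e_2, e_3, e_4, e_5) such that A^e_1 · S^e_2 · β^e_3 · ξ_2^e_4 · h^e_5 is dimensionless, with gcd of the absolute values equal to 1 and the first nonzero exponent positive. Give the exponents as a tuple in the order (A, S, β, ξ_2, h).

(1, -2, 2, 1, 2)

M: e_1·(0) + e_2·(1) + e_3·(0) + e_4·(0) + e_5·(1) = 0
L: e_1·(2) + e_2·(2) + e_3·(0) + e_4·(2) + e_5·(0) = 0
T: e_1·(0) + e_2·(-2) + e_3·(0) + e_4·(2) + e_5·(-3) = 0
Θ: e_1·(0) + e_2·(-1) + e_3·(-1) + e_4·(2) + e_5·(-1) = 0
Solving this homogeneous linear system for the smallest-integer solution (first nonzero entry positive) gives (1, -2, 2, 1, 2).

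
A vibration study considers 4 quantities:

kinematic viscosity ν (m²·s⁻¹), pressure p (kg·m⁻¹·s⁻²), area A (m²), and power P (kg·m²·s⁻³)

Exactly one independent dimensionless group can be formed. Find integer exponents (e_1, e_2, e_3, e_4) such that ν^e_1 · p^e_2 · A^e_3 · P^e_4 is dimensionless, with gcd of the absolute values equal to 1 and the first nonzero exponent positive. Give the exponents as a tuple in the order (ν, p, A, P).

M: e_1·(0) + e_2·(1) + e_3·(0) + e_4·(1) = 0
L: e_1·(2) + e_2·(-1) + e_3·(2) + e_4·(2) = 0
T: e_1·(-1) + e_2·(-2) + e_3·(0) + e_4·(-3) = 0
Solving this homogeneous linear system for the smallest-integer solution (first nonzero entry positive) gives (2, 2, 1, -2).

(2, 2, 1, -2)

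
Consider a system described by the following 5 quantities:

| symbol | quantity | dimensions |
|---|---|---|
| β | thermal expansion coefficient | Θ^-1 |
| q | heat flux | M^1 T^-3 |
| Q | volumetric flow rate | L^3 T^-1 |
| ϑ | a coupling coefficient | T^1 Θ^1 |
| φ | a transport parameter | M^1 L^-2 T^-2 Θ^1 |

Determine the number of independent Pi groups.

1

There are 5 variables and 4 base dimensions (M, L, T, Θ).
The dimension matrix has rank 4.
Independent dimensionless groups: 5 − 4 = 1.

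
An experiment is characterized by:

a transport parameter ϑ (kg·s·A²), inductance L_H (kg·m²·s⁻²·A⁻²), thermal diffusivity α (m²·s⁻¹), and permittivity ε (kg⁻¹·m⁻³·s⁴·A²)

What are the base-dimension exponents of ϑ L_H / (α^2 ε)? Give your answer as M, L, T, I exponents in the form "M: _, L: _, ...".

M: 3, L: 1, T: -3, I: -2

Collect each base-dimension exponent across the product:
  M: (1) + (1) − 2·(0) − (-1) = 3
  L: (0) + (2) − 2·(2) − (-3) = 1
  T: (1) + (-2) − 2·(-1) − (4) = -3
  I: (2) + (-2) − 2·(0) − (2) = -2
So the dimensions are [M³ L T⁻³ I⁻²].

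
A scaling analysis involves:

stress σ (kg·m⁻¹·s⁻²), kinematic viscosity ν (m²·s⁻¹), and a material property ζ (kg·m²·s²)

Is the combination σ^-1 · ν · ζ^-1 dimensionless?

Sum the exponent of each base dimension across the product:
  M: −[σ]_M + [ν]_M − [ζ]_M = −(1) + (0) − (1) = -2
  L: −[σ]_L + [ν]_L − [ζ]_L = −(-1) + (2) − (2) = 1
  T: −[σ]_T + [ν]_T − [ζ]_T = −(-2) + (-1) − (2) = -1
Net dimensions [M⁻² L T⁻¹] ≠ [1] — not dimensionless.

no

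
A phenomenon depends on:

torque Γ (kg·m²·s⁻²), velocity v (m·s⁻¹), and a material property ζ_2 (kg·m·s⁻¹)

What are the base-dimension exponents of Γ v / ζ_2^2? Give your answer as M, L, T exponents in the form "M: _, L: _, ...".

M: -1, L: 1, T: -1

Collect each base-dimension exponent across the product:
  M: (1) + (0) − 2·(1) = -1
  L: (2) + (1) − 2·(1) = 1
  T: (-2) + (-1) − 2·(-1) = -1
So the dimensions are [M⁻¹ L T⁻¹].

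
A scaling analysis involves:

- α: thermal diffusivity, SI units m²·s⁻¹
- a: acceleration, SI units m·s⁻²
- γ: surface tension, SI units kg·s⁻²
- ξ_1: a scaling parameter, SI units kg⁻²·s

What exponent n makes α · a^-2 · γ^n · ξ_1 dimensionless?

2

Balance the M exponent: (1)·n from γ, plus (0) − 2·(0) + (-2) = -2 from the rest, must sum to zero.
n − 2 = 0, so n = 2.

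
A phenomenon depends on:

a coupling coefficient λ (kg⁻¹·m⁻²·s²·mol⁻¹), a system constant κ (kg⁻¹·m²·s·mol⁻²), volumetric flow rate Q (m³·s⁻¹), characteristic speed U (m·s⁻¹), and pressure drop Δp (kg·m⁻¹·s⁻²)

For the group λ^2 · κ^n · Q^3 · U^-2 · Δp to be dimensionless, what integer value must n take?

-1

Balance the M exponent: (-1)·n from κ, plus 2·(-1) + 3·(0) − 2·(0) + (1) = -1 from the rest, must sum to zero.
−n − 1 = 0, so n = -1.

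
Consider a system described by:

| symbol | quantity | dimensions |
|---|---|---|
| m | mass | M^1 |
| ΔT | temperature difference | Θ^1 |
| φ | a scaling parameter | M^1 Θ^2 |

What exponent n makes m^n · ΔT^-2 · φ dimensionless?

-1

Balance the M exponent: (1)·n from m, plus −2·(0) + (1) = 1 from the rest, must sum to zero.
n + 1 = 0, so n = -1.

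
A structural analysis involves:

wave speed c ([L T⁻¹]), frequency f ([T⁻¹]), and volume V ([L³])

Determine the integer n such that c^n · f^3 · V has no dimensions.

Balance the L exponent: (1)·n from c, plus 3·(0) + (3) = 3 from the rest, must sum to zero.
n + 3 = 0, so n = -3.

-3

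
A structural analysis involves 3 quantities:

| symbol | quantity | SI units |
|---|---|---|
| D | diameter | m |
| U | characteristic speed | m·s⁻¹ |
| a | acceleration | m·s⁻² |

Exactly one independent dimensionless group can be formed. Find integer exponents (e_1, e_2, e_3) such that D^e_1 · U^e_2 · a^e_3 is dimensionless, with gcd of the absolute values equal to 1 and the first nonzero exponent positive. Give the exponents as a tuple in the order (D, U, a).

L: e_1·(1) + e_2·(1) + e_3·(1) = 0
T: e_1·(0) + e_2·(-1) + e_3·(-2) = 0
Solving this homogeneous linear system for the smallest-integer solution (first nonzero entry positive) gives (1, -2, 1).

(1, -2, 1)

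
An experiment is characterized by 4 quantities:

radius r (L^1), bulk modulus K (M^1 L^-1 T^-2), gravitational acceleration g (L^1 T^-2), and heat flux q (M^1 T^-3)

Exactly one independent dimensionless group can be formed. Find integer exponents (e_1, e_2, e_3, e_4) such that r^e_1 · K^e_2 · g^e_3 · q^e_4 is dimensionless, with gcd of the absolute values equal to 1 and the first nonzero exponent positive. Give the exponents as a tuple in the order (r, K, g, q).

(1, 2, 1, -2)

M: e_1·(0) + e_2·(1) + e_3·(0) + e_4·(1) = 0
L: e_1·(1) + e_2·(-1) + e_3·(1) + e_4·(0) = 0
T: e_1·(0) + e_2·(-2) + e_3·(-2) + e_4·(-3) = 0
Solving this homogeneous linear system for the smallest-integer solution (first nonzero entry positive) gives (1, 2, 1, -2).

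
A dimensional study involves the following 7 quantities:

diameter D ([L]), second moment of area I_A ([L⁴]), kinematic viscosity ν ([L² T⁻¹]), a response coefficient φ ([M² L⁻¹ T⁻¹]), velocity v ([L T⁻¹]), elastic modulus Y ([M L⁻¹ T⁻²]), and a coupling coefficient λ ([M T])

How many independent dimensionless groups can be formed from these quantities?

4

There are 7 variables and 3 base dimensions (M, L, T).
The dimension matrix has rank 3.
Independent dimensionless groups: 7 − 3 = 4.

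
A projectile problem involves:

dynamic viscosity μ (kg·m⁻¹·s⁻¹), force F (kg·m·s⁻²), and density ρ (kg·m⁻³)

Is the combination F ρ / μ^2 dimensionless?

yes

Sum the exponent of each base dimension across the product:
  M: −2·[μ]_M + [F]_M + [ρ]_M = −2·(1) + (1) + (1) = 0
  L: −2·[μ]_L + [F]_L + [ρ]_L = −2·(-1) + (1) + (-3) = 0
  T: −2·[μ]_T + [F]_T + [ρ]_T = −2·(-1) + (-2) + (0) = 0
All base exponents vanish — dimensionless.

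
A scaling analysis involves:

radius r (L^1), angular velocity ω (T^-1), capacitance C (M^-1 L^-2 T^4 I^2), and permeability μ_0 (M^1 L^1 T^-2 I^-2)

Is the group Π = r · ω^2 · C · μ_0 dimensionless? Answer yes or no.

yes

Sum the exponent of each base dimension across the product:
  M: [r]_M + 2·[ω]_M + [C]_M + [μ_0]_M = (0) + 2·(0) + (-1) + (1) = 0
  L: [r]_L + 2·[ω]_L + [C]_L + [μ_0]_L = (1) + 2·(0) + (-2) + (1) = 0
  T: [r]_T + 2·[ω]_T + [C]_T + [μ_0]_T = (0) + 2·(-1) + (4) + (-2) = 0
  I: [r]_I + 2·[ω]_I + [C]_I + [μ_0]_I = (0) + 2·(0) + (2) + (-2) = 0
All base exponents vanish — dimensionless.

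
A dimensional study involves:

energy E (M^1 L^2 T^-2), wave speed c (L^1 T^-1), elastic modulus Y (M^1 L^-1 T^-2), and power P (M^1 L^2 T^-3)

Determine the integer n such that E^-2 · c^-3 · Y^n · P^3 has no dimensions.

-1

Balance the M exponent: (1)·n from Y, plus −2·(1) − 3·(0) + 3·(1) = 1 from the rest, must sum to zero.
n + 1 = 0, so n = -1.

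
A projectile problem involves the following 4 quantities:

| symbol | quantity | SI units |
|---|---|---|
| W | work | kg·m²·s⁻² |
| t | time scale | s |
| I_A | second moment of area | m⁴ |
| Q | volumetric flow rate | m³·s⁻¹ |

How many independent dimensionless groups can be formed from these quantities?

1

There are 4 variables and 3 base dimensions (M, L, T).
The dimension matrix has rank 3.
Independent dimensionless groups: 4 − 3 = 1.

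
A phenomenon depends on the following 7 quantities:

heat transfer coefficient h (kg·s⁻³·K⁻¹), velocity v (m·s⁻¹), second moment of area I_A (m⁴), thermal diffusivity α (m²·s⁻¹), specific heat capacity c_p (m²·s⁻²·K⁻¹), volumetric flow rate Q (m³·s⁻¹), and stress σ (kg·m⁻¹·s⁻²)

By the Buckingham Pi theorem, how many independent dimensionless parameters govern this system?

3

There are 7 variables and 4 base dimensions (M, L, T, Θ).
The dimension matrix has rank 4.
Independent dimensionless groups: 7 − 4 = 3.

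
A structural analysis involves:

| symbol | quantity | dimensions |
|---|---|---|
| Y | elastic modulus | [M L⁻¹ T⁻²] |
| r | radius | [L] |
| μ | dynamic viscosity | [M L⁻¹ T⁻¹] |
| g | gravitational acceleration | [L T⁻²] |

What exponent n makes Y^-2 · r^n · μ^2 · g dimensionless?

-1

Balance the L exponent: (1)·n from r, plus −2·(-1) + 2·(-1) + (1) = 1 from the rest, must sum to zero.
n + 1 = 0, so n = -1.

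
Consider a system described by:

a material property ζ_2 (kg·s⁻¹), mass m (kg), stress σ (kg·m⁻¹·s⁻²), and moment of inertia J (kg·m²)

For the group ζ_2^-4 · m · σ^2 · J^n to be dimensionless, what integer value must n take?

1

Balance the M exponent: (1)·n from J, plus −4·(1) + (1) + 2·(1) = -1 from the rest, must sum to zero.
n − 1 = 0, so n = 1.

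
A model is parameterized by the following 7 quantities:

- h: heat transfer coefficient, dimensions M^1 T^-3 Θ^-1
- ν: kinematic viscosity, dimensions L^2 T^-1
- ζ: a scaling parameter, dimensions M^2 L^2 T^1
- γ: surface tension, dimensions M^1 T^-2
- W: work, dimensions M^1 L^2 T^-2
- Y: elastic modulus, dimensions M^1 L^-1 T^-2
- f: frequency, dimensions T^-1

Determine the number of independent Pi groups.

There are 7 variables and 4 base dimensions (M, L, T, Θ).
The dimension matrix has rank 4.
Independent dimensionless groups: 7 − 4 = 3.

3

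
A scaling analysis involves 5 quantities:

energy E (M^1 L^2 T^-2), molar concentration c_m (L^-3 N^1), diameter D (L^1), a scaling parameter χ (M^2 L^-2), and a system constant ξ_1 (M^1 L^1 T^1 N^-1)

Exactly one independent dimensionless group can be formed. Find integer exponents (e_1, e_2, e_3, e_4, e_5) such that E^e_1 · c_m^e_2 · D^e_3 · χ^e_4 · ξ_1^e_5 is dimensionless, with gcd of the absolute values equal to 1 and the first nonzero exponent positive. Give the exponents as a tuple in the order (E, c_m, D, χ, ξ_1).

M: e_1·(1) + e_2·(0) + e_3·(0) + e_4·(2) + e_5·(1) = 0
L: e_1·(2) + e_2·(-3) + e_3·(1) + e_4·(-2) + e_5·(1) = 0
T: e_1·(-2) + e_2·(0) + e_3·(0) + e_4·(0) + e_5·(1) = 0
N: e_1·(0) + e_2·(1) + e_3·(0) + e_4·(0) + e_5·(-1) = 0
Solving this homogeneous linear system for the smallest-integer solution (first nonzero entry positive) gives (2, 4, -2, -3, 4).

(2, 4, -2, -3, 4)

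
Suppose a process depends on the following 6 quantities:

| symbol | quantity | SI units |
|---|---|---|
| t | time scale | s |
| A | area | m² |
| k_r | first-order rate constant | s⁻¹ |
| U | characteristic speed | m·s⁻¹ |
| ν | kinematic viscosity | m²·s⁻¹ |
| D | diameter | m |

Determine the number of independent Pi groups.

There are 6 variables and 2 base dimensions (L, T).
The dimension matrix has rank 2.
Independent dimensionless groups: 6 − 2 = 4.

4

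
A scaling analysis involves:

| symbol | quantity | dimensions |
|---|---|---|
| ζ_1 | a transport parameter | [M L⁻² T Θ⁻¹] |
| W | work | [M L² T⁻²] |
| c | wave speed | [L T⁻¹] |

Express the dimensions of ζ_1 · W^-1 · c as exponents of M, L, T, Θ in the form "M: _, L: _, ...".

Collect each base-dimension exponent across the product:
  M: (1) − (1) + (0) = 0
  L: (-2) − (2) + (1) = -3
  T: (1) − (-2) + (-1) = 2
  Θ: (-1) − (0) + (0) = -1
So the dimensions are [L⁻³ T² Θ⁻¹].

M: 0, L: -3, T: 2, Θ: -1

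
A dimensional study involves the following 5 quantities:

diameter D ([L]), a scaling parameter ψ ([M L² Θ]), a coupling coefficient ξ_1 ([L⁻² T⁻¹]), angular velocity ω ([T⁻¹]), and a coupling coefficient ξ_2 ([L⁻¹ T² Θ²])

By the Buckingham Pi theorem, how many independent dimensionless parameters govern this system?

1

There are 5 variables and 4 base dimensions (M, L, T, Θ).
The dimension matrix has rank 4.
Independent dimensionless groups: 5 − 4 = 1.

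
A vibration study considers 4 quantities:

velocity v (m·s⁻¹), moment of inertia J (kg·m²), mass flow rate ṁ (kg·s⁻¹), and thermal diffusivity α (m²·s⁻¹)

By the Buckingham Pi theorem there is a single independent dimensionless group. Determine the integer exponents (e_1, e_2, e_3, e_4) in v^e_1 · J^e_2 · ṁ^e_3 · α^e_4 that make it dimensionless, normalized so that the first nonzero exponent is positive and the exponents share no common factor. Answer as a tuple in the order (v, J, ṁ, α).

M: e_1·(0) + e_2·(1) + e_3·(1) + e_4·(0) = 0
L: e_1·(1) + e_2·(2) + e_3·(0) + e_4·(2) = 0
T: e_1·(-1) + e_2·(0) + e_3·(-1) + e_4·(-1) = 0
Solving this homogeneous linear system for the smallest-integer solution (first nonzero entry positive) gives (4, 1, -1, -3).

(4, 1, -1, -3)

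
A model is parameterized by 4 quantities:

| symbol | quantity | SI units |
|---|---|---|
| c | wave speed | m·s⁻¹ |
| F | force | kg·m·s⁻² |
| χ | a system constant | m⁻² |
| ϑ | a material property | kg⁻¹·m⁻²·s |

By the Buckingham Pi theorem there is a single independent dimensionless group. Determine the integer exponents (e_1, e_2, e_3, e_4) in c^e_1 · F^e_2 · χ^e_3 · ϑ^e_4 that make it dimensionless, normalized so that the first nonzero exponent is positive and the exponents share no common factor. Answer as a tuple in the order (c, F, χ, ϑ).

M: e_1·(0) + e_2·(1) + e_3·(0) + e_4·(-1) = 0
L: e_1·(1) + e_2·(1) + e_3·(-2) + e_4·(-2) = 0
T: e_1·(-1) + e_2·(-2) + e_3·(0) + e_4·(1) = 0
Solving this homogeneous linear system for the smallest-integer solution (first nonzero entry positive) gives (1, -1, 1, -1).

(1, -1, 1, -1)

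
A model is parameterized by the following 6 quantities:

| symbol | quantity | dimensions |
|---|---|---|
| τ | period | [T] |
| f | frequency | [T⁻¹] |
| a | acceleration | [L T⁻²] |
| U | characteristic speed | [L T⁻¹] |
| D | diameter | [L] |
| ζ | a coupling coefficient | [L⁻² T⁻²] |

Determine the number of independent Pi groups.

There are 6 variables and 2 base dimensions (L, T).
The dimension matrix has rank 2.
Independent dimensionless groups: 6 − 2 = 4.

4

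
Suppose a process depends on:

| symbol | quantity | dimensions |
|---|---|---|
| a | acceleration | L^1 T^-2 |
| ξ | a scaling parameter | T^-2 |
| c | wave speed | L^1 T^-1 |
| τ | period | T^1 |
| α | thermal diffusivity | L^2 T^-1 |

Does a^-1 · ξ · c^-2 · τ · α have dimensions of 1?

Sum the exponent of each base dimension across the product:
  L: −[a]_L + [ξ]_L − 2·[c]_L + [τ]_L + [α]_L = −(1) + (0) − 2·(1) + (0) + (2) = -1
  T: −[a]_T + [ξ]_T − 2·[c]_T + [τ]_T + [α]_T = −(-2) + (-2) − 2·(-1) + (1) + (-1) = 2
Net dimensions [L⁻¹ T²] ≠ [1] — not dimensionless.

no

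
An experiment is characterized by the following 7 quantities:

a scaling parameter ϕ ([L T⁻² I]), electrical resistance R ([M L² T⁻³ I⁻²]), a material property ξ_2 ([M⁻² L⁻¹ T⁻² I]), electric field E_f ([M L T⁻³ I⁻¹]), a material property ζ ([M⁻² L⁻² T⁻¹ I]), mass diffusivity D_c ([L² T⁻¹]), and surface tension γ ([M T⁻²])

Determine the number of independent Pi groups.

3

There are 7 variables and 4 base dimensions (M, L, T, I).
The dimension matrix has rank 4.
Independent dimensionless groups: 7 − 4 = 3.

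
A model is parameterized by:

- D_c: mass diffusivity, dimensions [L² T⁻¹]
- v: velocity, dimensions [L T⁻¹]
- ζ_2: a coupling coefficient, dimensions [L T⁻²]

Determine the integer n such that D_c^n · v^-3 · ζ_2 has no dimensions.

Balance the L exponent: (2)·n from D_c, plus −3·(1) + (1) = -2 from the rest, must sum to zero.
2n − 2 = 0, so n = 1.

1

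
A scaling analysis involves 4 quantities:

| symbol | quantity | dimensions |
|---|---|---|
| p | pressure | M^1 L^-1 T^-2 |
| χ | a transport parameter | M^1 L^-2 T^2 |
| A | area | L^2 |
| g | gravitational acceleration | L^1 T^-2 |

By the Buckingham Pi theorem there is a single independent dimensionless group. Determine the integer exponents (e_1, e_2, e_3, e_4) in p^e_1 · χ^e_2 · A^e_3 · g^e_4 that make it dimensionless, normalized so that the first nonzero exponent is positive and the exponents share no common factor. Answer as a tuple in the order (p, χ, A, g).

M: e_1·(1) + e_2·(1) + e_3·(0) + e_4·(0) = 0
L: e_1·(-1) + e_2·(-2) + e_3·(2) + e_4·(1) = 0
T: e_1·(-2) + e_2·(2) + e_3·(0) + e_4·(-2) = 0
Solving this homogeneous linear system for the smallest-integer solution (first nonzero entry positive) gives (2, -2, 1, -4).

(2, -2, 1, -4)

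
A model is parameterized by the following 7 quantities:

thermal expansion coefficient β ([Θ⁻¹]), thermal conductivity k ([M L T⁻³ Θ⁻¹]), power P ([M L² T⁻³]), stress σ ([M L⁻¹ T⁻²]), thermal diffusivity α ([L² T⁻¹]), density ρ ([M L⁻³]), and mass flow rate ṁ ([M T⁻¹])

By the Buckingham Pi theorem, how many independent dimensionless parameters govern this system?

3

There are 7 variables and 4 base dimensions (M, L, T, Θ).
The dimension matrix has rank 4.
Independent dimensionless groups: 7 − 4 = 3.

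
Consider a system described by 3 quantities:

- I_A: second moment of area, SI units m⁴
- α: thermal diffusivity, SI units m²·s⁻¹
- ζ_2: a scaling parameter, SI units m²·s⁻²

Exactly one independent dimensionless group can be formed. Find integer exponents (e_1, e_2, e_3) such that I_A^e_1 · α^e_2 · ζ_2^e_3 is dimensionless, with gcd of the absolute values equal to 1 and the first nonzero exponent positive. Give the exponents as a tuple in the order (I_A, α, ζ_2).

(1, -4, 2)

L: e_1·(4) + e_2·(2) + e_3·(2) = 0
T: e_1·(0) + e_2·(-1) + e_3·(-2) = 0
Solving this homogeneous linear system for the smallest-integer solution (first nonzero entry positive) gives (1, -4, 2).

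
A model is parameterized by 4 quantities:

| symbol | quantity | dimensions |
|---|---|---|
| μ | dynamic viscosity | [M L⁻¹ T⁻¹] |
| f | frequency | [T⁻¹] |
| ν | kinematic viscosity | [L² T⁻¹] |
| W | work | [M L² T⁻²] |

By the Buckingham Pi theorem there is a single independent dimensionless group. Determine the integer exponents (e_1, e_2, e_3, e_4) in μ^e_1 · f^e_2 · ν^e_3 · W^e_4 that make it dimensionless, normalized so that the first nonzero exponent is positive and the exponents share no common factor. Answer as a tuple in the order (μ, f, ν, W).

M: e_1·(1) + e_2·(0) + e_3·(0) + e_4·(1) = 0
L: e_1·(-1) + e_2·(0) + e_3·(2) + e_4·(2) = 0
T: e_1·(-1) + e_2·(-1) + e_3·(-1) + e_4·(-2) = 0
Solving this homogeneous linear system for the smallest-integer solution (first nonzero entry positive) gives (2, -1, 3, -2).

(2, -1, 3, -2)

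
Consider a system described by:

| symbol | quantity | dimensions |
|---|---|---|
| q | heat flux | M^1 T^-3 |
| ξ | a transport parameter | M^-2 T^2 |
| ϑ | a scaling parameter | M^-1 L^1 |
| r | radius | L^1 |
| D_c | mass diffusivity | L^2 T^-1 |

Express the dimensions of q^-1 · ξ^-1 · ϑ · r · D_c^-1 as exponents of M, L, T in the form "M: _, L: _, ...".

Collect each base-dimension exponent across the product:
  M: −(1) − (-2) + (-1) + (0) − (0) = 0
  L: −(0) − (0) + (1) + (1) − (2) = 0
  T: −(-3) − (2) + (0) + (0) − (-1) = 2
So the dimensions are [T²].

M: 0, L: 0, T: 2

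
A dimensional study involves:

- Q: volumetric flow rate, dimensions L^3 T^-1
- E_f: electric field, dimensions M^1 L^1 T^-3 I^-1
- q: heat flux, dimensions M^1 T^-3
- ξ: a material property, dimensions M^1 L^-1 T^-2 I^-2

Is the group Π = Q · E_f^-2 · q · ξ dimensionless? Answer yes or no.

yes

Sum the exponent of each base dimension across the product:
  M: [Q]_M − 2·[E_f]_M + [q]_M + [ξ]_M = (0) − 2·(1) + (1) + (1) = 0
  L: [Q]_L − 2·[E_f]_L + [q]_L + [ξ]_L = (3) − 2·(1) + (0) + (-1) = 0
  T: [Q]_T − 2·[E_f]_T + [q]_T + [ξ]_T = (-1) − 2·(-3) + (-3) + (-2) = 0
  I: [Q]_I − 2·[E_f]_I + [q]_I + [ξ]_I = (0) − 2·(-1) + (0) + (-2) = 0
All base exponents vanish — dimensionless.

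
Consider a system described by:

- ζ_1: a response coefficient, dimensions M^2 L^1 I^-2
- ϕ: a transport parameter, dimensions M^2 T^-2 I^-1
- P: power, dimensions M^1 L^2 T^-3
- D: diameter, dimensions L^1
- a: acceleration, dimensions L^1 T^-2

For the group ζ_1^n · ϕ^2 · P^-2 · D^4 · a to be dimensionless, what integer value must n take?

-1

Balance the M exponent: (2)·n from ζ_1, plus 2·(2) − 2·(1) + 4·(0) + (0) = 2 from the rest, must sum to zero.
2n + 2 = 0, so n = -1.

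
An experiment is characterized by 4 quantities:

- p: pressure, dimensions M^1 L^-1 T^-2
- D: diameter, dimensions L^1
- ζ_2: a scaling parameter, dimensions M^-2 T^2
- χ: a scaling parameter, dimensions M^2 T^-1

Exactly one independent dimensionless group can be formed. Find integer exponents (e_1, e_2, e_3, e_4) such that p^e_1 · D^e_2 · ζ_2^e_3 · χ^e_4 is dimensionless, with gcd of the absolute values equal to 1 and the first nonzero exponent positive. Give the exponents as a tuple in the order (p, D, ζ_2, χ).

(2, 2, 3, 2)

M: e_1·(1) + e_2·(0) + e_3·(-2) + e_4·(2) = 0
L: e_1·(-1) + e_2·(1) + e_3·(0) + e_4·(0) = 0
T: e_1·(-2) + e_2·(0) + e_3·(2) + e_4·(-1) = 0
Solving this homogeneous linear system for the smallest-integer solution (first nonzero entry positive) gives (2, 2, 3, 2).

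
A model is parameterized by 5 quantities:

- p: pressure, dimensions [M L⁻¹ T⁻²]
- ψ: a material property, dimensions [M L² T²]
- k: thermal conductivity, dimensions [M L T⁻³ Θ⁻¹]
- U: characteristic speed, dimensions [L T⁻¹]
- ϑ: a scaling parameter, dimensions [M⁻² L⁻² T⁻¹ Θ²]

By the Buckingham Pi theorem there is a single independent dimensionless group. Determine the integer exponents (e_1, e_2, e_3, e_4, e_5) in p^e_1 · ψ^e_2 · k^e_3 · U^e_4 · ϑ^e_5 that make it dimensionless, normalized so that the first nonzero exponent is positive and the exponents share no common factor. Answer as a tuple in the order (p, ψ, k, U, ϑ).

(1, -1, -2, 3, -1)

M: e_1·(1) + e_2·(1) + e_3·(1) + e_4·(0) + e_5·(-2) = 0
L: e_1·(-1) + e_2·(2) + e_3·(1) + e_4·(1) + e_5·(-2) = 0
T: e_1·(-2) + e_2·(2) + e_3·(-3) + e_4·(-1) + e_5·(-1) = 0
Θ: e_1·(0) + e_2·(0) + e_3·(-1) + e_4·(0) + e_5·(2) = 0
Solving this homogeneous linear system for the smallest-integer solution (first nonzero entry positive) gives (1, -1, -2, 3, -1).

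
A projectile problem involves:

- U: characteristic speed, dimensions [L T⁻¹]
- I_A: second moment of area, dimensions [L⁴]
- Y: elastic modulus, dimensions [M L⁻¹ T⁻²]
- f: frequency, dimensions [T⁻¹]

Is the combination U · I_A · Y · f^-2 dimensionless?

Sum the exponent of each base dimension across the product:
  M: [U]_M + [I_A]_M + [Y]_M − 2·[f]_M = (0) + (0) + (1) − 2·(0) = 1
  L: [U]_L + [I_A]_L + [Y]_L − 2·[f]_L = (1) + (4) + (-1) − 2·(0) = 4
  T: [U]_T + [I_A]_T + [Y]_T − 2·[f]_T = (-1) + (0) + (-2) − 2·(-1) = -1
Net dimensions [M L⁴ T⁻¹] ≠ [1] — not dimensionless.

no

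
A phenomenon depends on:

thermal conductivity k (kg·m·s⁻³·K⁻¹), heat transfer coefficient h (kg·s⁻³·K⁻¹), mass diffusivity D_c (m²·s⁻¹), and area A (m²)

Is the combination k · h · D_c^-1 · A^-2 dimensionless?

no

Sum the exponent of each base dimension across the product:
  M: [k]_M + [h]_M − [D_c]_M − 2·[A]_M = (1) + (1) − (0) − 2·(0) = 2
  L: [k]_L + [h]_L − [D_c]_L − 2·[A]_L = (1) + (0) − (2) − 2·(2) = -5
  T: [k]_T + [h]_T − [D_c]_T − 2·[A]_T = (-3) + (-3) − (-1) − 2·(0) = -5
  Θ: [k]_Θ + [h]_Θ − [D_c]_Θ − 2·[A]_Θ = (-1) + (-1) − (0) − 2·(0) = -2
Net dimensions [M² L⁻⁵ T⁻⁵ Θ⁻²] ≠ [1] — not dimensionless.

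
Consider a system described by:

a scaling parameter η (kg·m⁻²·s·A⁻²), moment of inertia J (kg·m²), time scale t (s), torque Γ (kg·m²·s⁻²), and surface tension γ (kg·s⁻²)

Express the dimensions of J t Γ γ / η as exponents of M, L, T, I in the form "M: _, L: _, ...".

Collect each base-dimension exponent across the product:
  M: −(1) + (1) + (0) + (1) + (1) = 2
  L: −(-2) + (2) + (0) + (2) + (0) = 6
  T: −(1) + (0) + (1) + (-2) + (-2) = -4
  I: −(-2) + (0) + (0) + (0) + (0) = 2
So the dimensions are [M² L⁶ T⁻⁴ I²].

M: 2, L: 6, T: -4, I: 2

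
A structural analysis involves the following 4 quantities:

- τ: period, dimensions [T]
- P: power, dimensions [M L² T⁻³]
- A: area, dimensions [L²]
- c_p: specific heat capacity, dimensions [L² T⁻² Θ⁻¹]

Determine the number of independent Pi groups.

0

There are 4 variables and 4 base dimensions (M, L, T, Θ).
The dimension matrix has rank 4.
Independent dimensionless groups: 4 − 4 = 0.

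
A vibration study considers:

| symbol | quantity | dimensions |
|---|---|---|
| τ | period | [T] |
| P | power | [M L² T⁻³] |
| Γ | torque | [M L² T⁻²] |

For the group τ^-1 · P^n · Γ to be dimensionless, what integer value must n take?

-1

Balance the M exponent: (1)·n from P, plus −(0) + (1) = 1 from the rest, must sum to zero.
n + 1 = 0, so n = -1.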